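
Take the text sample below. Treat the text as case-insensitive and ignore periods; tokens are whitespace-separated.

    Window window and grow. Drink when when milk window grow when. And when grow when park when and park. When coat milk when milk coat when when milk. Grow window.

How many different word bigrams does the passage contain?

30 tokens → 29 bigram windows in total.
Repeated bigrams (each contributes count−1 duplicates):
  when milk: 3
  grow when: 2
  park when: 2
  when and: 2
  when when: 2
6 duplicate windows → 29 − 6 = 23 distinct.

23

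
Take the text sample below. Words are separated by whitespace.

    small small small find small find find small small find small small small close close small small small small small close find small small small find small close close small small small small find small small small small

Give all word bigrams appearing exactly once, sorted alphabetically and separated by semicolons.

Bigram counts meeting the condition (exactly once):
  close find: 1
  find find: 1

close find; find find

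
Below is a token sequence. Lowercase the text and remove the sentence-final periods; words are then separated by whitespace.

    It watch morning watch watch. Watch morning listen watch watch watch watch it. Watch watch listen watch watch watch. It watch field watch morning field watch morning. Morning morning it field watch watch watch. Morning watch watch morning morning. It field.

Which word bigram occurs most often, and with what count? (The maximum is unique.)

"watch watch", 11 times

Bigram frequencies (highest first):
  watch watch: 11
  watch morning: 6
  it watch: 3
  field watch: 3
  morning morning: 3
  morning watch: 2
  … (8 more, each ≤ 2)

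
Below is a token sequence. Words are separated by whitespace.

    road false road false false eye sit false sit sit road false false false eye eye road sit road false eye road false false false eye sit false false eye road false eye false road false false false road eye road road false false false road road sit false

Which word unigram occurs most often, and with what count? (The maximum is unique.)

"false", 22 times

Unigram frequencies (highest first):
  false: 22
  road: 13
  eye: 8
  sit: 6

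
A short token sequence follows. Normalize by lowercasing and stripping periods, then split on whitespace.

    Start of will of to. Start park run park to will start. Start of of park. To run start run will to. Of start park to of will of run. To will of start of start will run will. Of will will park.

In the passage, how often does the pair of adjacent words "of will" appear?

3

Scanning the 42 overlapping bigram windows for "of will":
  position 2–3: of will
  position 27–28: of will
  position 40–41: of will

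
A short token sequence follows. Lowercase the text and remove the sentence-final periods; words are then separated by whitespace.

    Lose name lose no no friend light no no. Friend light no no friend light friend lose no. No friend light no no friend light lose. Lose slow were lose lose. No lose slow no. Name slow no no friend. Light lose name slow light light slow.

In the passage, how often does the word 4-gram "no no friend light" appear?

6

Scanning the 44 overlapping 4-gram windows for "no no friend light":
  position 4–7: no no friend light
  position 8–11: no no friend light
  position 12–15: no no friend light
  position 18–21: no no friend light
  position 22–25: no no friend light
  position 38–41: no no friend light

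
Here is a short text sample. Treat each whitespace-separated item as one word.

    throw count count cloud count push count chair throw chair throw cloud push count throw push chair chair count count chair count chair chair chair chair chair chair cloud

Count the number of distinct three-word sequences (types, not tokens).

29 tokens → 27 trigram windows in total.
Repeated trigrams (each contributes count−1 duplicates):
  chair chair chair: 4
3 duplicate windows → 27 − 3 = 24 distinct.

24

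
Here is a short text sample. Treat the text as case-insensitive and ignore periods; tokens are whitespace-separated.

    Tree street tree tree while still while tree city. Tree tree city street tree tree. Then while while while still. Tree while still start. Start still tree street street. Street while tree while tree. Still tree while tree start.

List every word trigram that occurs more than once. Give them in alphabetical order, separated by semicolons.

Trigram counts meeting the condition (more than once):
  still tree while: 2
  street tree tree: 2
  tree while still: 2
  tree while tree: 2

still tree while; street tree tree; tree while still; tree while tree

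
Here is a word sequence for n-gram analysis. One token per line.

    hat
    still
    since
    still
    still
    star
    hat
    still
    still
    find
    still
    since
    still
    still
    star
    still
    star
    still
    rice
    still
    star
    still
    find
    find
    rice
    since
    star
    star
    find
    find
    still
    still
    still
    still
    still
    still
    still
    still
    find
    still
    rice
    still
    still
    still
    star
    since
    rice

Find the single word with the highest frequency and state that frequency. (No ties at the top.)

Unigram frequencies (highest first):
  still: 24
  star: 7
  find: 6
  since: 4
  rice: 4
  hat: 2

"still", 24 times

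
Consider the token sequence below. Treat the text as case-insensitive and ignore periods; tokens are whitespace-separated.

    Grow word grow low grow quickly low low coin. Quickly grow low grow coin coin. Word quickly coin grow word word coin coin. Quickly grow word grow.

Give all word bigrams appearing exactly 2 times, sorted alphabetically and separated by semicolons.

Bigram counts meeting the condition (exactly 2 times):
  coin coin: 2
  coin quickly: 2
  grow low: 2
  low grow: 2
  quickly grow: 2
  word grow: 2

coin coin; coin quickly; grow low; low grow; quickly grow; word grow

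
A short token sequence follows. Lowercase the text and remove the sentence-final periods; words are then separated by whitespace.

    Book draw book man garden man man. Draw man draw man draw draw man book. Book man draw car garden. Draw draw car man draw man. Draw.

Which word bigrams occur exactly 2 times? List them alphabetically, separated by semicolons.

book man; draw car; draw draw

Bigram counts meeting the condition (exactly 2 times):
  book man: 2
  draw car: 2
  draw draw: 2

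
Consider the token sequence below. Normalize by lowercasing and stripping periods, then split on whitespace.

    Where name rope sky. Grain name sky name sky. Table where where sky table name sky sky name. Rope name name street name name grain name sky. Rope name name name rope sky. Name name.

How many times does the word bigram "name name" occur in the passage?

5

Scanning the 34 overlapping bigram windows for "name name":
  position 20–21: name name
  position 23–24: name name
  position 29–30: name name
  position 30–31: name name
  position 34–35: name name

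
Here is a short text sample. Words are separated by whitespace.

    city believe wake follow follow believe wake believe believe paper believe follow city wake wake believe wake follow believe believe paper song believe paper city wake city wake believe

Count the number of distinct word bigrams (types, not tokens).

17

29 tokens → 28 bigram windows in total.
Repeated bigrams (each contributes count−1 duplicates):
  believe paper: 3
  believe wake: 3
  city wake: 3
  wake believe: 3
  believe believe: 2
  follow believe: 2
  wake follow: 2
11 duplicate windows → 28 − 11 = 17 distinct.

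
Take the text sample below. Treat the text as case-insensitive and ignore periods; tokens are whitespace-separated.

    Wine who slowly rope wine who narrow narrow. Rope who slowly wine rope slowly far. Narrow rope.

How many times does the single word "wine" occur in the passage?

Scanning the 17 tokens for "wine":
  position 1: wine
  position 5: wine
  position 12: wine

3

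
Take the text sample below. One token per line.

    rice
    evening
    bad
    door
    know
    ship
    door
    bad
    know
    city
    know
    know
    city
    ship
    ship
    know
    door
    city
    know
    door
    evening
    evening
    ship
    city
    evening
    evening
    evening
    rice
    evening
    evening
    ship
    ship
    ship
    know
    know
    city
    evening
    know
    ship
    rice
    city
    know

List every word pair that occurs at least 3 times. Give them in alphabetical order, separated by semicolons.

Bigram counts meeting the condition (at least 3 times):
  city know: 3
  evening evening: 4
  know city: 3
  ship ship: 3

city know; evening evening; know city; ship ship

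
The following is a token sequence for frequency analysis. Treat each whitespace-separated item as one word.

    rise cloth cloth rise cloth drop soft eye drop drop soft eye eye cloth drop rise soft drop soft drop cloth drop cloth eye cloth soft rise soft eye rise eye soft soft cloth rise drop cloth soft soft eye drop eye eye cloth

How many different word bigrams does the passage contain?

24

44 tokens → 43 bigram windows in total.
Repeated bigrams (each contributes count−1 duplicates):
  soft eye: 4
  cloth drop: 3
  drop cloth: 3
  drop soft: 3
  eye cloth: 3
  cloth rise: 2
  cloth soft: 2
  eye drop: 2
  … (5 more repeated)
19 duplicate windows → 43 − 19 = 24 distinct.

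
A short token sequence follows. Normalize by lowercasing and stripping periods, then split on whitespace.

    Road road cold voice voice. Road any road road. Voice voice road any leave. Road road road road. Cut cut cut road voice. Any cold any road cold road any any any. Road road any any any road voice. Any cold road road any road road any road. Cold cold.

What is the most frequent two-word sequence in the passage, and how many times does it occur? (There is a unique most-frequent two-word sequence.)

"road road", 8 times

Bigram frequencies (highest first):
  road road: 8
  road any: 6
  any road: 6
  any any: 4
  road cold: 3
  road voice: 3
  … (13 more, each ≤ 2)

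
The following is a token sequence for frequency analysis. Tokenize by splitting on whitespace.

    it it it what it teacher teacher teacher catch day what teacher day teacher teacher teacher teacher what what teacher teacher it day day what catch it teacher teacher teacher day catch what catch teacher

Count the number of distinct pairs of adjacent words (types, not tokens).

35 tokens → 34 bigram windows in total.
Repeated bigrams (each contributes count−1 duplicates):
  teacher teacher: 8
  day what: 2
  it it: 2
  it teacher: 2
  teacher day: 2
  what catch: 2
  what teacher: 2
13 duplicate windows → 34 − 13 = 21 distinct.

21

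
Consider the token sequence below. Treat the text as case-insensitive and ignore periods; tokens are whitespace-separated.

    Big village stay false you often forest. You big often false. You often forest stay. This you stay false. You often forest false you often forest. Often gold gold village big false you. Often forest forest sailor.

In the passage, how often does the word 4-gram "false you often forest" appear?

Scanning the 34 overlapping 4-gram windows for "false you often forest":
  position 4–7: false you often forest
  position 11–14: false you often forest
  position 19–22: false you often forest
  position 23–26: false you often forest
  position 32–35: false you often forest

5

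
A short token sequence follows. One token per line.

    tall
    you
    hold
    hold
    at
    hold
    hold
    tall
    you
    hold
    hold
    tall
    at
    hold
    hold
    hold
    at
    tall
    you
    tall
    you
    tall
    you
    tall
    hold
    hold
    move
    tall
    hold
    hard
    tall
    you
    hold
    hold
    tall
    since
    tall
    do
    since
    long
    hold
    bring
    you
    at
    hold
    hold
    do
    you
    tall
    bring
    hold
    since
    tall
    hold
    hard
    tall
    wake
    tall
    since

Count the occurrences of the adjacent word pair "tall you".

Scanning the 58 overlapping bigram windows for "tall you":
  position 1–2: tall you
  position 8–9: tall you
  position 18–19: tall you
  position 20–21: tall you
  position 22–23: tall you
  position 31–32: tall you

6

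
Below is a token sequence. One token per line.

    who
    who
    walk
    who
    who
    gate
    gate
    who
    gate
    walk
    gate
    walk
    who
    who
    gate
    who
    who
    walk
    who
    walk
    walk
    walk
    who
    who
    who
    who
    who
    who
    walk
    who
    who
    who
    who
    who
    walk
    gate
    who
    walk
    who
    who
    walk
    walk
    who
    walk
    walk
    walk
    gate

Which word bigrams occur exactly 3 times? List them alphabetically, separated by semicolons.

gate who; walk gate; who gate

Bigram counts meeting the condition (exactly 3 times):
  gate who: 3
  walk gate: 3
  who gate: 3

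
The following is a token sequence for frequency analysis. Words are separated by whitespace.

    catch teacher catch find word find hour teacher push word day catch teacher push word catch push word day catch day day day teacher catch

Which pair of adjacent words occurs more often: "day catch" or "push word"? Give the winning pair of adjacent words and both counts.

"day catch": 2 occurrences
"push word": 3 occurrences

"push word" (3 vs 2)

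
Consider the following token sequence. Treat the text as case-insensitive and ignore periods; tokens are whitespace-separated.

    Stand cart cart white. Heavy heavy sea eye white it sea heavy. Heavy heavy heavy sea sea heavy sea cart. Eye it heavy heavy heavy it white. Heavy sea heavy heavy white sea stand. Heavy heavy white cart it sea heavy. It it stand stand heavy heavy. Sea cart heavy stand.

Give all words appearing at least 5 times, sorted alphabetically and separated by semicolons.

Unigram counts meeting the condition (at least 5 times):
  cart: 5
  heavy: 19
  it: 6
  sea: 9
  stand: 5
  white: 5

cart; heavy; it; sea; stand; white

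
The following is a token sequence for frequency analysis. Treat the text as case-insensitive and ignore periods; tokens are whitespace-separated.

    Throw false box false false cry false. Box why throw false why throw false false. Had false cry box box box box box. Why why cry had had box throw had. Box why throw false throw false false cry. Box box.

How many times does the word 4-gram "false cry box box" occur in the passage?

2

Scanning the 38 overlapping 4-gram windows for "false cry box box":
  position 17–20: false cry box box
  position 38–41: false cry box box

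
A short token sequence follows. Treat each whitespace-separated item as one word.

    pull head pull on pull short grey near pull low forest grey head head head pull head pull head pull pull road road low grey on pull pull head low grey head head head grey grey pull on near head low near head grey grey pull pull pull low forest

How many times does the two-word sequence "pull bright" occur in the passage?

Scanning the 49 overlapping bigram windows for "pull bright":
  (none found)

0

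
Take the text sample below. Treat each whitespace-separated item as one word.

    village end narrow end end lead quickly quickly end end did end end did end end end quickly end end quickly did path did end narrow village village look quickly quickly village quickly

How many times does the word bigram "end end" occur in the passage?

Scanning the 32 overlapping bigram windows for "end end":
  position 4–5: end end
  position 9–10: end end
  position 12–13: end end
  position 15–16: end end
  position 16–17: end end
  position 19–20: end end

6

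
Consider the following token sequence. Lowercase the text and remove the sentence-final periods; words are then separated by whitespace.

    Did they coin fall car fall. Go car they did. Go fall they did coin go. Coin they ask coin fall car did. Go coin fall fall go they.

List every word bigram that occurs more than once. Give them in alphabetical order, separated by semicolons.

coin fall; did go; fall car; fall go; go coin; they did

Bigram counts meeting the condition (more than once):
  coin fall: 3
  did go: 2
  fall car: 2
  fall go: 2
  go coin: 2
  they did: 2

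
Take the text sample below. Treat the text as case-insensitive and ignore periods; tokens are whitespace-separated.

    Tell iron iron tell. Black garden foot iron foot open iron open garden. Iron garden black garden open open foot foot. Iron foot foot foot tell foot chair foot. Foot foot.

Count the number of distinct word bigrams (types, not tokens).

31 tokens → 30 bigram windows in total.
Repeated bigrams (each contributes count−1 duplicates):
  foot foot: 5
  black garden: 2
  foot iron: 2
  iron foot: 2
7 duplicate windows → 30 − 7 = 23 distinct.

23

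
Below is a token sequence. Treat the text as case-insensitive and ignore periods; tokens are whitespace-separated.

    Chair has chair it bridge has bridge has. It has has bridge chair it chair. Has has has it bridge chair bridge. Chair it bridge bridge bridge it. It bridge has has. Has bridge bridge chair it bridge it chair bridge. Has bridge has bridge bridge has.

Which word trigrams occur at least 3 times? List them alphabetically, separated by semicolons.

bridge chair it; bridge has bridge; chair it bridge

Trigram counts meeting the condition (at least 3 times):
  bridge chair it: 3
  bridge has bridge: 3
  chair it bridge: 3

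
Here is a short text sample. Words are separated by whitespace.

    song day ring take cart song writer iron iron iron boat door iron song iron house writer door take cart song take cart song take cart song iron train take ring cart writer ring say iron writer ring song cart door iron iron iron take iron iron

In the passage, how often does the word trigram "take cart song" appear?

Scanning the 45 overlapping trigram windows for "take cart song":
  position 4–6: take cart song
  position 19–21: take cart song
  position 22–24: take cart song
  position 25–27: take cart song

4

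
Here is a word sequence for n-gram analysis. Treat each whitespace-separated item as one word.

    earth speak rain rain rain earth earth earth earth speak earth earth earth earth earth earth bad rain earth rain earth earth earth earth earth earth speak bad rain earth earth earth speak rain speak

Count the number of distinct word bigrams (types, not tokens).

35 tokens → 34 bigram windows in total.
Repeated bigrams (each contributes count−1 duplicates):
  earth earth: 15
  earth speak: 4
  rain earth: 4
  bad rain: 2
  rain rain: 2
  speak rain: 2
23 duplicate windows → 34 − 23 = 11 distinct.

11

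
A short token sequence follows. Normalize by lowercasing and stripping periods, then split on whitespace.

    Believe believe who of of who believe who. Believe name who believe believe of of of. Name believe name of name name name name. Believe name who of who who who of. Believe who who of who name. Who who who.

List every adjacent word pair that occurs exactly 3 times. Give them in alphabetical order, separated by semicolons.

Bigram counts meeting the condition (exactly 3 times):
  believe name: 3
  believe who: 3
  name name: 3
  name who: 3
  of of: 3
  of who: 3
  who believe: 3

believe name; believe who; name name; name who; of of; of who; who believe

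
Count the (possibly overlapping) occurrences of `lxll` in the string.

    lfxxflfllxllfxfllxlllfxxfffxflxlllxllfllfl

4

Sliding a length-4 window over the 42 characters (39 positions):
  position 9–12: lxll
  position 17–20: lxll
  position 30–33: lxll
  position 34–37: lxll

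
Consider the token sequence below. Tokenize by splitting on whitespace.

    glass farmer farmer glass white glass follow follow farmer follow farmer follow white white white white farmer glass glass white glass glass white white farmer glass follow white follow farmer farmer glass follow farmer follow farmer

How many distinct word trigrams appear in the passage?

36 tokens → 34 trigram windows in total.
Repeated trigrams (each contributes count−1 duplicates):
  follow farmer follow: 3
  farmer farmer glass: 2
  farmer follow farmer: 2
  farmer glass follow: 2
  glass glass white: 2
  glass white glass: 2
  white farmer glass: 2
  white white farmer: 2
  … (1 more repeated)
10 duplicate windows → 34 − 10 = 24 distinct.

24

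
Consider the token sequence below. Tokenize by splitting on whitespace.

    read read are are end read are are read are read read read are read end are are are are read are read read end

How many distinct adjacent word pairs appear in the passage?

25 tokens → 24 bigram windows in total.
Repeated bigrams (each contributes count−1 duplicates):
  are are: 5
  are read: 5
  read are: 5
  read read: 4
  read end: 2
16 duplicate windows → 24 − 16 = 8 distinct.

8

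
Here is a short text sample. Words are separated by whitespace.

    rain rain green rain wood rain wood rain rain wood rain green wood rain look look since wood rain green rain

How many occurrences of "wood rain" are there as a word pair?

5

Scanning the 20 overlapping bigram windows for "wood rain":
  position 5–6: wood rain
  position 7–8: wood rain
  position 10–11: wood rain
  position 13–14: wood rain
  position 18–19: wood rain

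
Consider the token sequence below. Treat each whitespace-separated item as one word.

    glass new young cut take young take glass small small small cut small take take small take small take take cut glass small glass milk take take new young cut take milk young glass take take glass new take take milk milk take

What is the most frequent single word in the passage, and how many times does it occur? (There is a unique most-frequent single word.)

Unigram frequencies (highest first):
  take: 15
  small: 7
  glass: 6
  young: 4
  cut: 4
  milk: 4
  … (1 more, each ≤ 3)

"take", 15 times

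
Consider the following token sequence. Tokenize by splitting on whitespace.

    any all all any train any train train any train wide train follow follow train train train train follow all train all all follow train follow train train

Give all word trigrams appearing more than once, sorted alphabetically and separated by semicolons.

Trigram counts meeting the condition (more than once):
  follow train train: 2
  train any train: 2
  train train train: 2

follow train train; train any train; train train train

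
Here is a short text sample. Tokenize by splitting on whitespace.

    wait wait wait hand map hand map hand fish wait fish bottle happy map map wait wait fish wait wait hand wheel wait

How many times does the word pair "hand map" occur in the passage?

2

Scanning the 22 overlapping bigram windows for "hand map":
  position 4–5: hand map
  position 6–7: hand map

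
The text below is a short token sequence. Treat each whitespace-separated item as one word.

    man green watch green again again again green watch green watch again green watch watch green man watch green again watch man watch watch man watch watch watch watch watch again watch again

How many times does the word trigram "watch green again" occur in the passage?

2

Scanning the 31 overlapping trigram windows for "watch green again":
  position 3–5: watch green again
  position 18–20: watch green again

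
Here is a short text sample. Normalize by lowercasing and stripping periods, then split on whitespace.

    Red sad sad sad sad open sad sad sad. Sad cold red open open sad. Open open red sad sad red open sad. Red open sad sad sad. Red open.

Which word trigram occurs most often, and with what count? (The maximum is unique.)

Trigram frequencies (highest first):
  sad sad sad: 5
  sad red open: 3
  red sad sad: 2
  open sad sad: 2
  sad sad red: 2
  red open sad: 2
  … (12 more, each ≤ 1)

"sad sad sad", 5 times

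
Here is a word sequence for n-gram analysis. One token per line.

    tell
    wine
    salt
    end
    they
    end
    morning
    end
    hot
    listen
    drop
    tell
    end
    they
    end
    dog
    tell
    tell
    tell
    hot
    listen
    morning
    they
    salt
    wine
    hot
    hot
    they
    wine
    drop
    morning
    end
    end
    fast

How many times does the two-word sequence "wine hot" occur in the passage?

1

Scanning the 33 overlapping bigram windows for "wine hot":
  position 25–26: wine hot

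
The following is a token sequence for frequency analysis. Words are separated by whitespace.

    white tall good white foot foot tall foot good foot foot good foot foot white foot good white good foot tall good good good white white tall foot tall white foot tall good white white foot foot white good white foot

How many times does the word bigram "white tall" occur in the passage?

Scanning the 40 overlapping bigram windows for "white tall":
  position 1–2: white tall
  position 26–27: white tall

2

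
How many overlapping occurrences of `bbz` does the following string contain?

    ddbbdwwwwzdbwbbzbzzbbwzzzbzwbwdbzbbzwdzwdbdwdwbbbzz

Sliding a length-3 window over the 51 characters (49 positions):
  position 14–16: bbz
  position 34–36: bbz
  position 48–50: bbz

3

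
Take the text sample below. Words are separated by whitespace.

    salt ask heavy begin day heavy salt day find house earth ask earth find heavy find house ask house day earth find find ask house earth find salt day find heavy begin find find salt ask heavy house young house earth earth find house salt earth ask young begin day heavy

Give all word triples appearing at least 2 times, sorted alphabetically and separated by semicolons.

begin day heavy; salt ask heavy; salt day find

Trigram counts meeting the condition (at least 2 times):
  begin day heavy: 2
  salt ask heavy: 2
  salt day find: 2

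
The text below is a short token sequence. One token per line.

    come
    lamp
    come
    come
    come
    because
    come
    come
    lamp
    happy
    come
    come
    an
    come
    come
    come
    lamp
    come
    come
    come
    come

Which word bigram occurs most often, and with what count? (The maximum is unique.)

Bigram frequencies (highest first):
  come come: 9
  come lamp: 3
  lamp come: 2
  come because: 1
  because come: 1
  lamp happy: 1
  … (3 more, each ≤ 1)

"come come", 9 times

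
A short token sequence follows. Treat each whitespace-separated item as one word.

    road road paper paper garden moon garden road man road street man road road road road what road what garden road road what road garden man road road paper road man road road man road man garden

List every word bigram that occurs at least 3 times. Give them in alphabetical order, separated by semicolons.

Bigram counts meeting the condition (at least 3 times):
  man road: 5
  road man: 4
  road road: 7
  road what: 3

man road; road man; road road; road what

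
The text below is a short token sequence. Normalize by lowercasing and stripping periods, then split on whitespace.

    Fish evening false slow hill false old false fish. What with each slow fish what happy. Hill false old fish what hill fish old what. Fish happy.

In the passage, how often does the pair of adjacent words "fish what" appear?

Scanning the 26 overlapping bigram windows for "fish what":
  position 9–10: fish what
  position 14–15: fish what
  position 20–21: fish what

3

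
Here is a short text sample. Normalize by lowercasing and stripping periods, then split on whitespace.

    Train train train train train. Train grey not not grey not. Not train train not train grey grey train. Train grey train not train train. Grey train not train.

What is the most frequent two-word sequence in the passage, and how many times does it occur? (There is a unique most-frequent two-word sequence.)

Bigram frequencies (highest first):
  train train: 8
  train grey: 4
  not train: 4
  train not: 3
  grey train: 3
  grey not: 2
  … (3 more, each ≤ 2)

"train train", 8 times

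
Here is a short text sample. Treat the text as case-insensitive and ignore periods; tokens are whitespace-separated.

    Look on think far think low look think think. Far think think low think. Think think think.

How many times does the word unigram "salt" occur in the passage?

Scanning the 17 tokens for "salt":
  (none found)

0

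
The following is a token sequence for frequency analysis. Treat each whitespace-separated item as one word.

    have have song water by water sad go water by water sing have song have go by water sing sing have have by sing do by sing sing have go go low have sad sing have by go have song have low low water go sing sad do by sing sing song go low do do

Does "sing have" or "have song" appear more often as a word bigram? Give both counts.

"sing have" (4 vs 3)

"sing have": 4 occurrences
"have song": 3 occurrences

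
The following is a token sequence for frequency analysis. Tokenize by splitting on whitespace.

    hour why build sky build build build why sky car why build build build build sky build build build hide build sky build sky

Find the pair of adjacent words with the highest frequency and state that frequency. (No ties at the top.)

Bigram frequencies (highest first):
  build build: 7
  build sky: 4
  sky build: 3
  why build: 2
  hour why: 1
  build why: 1
  … (5 more, each ≤ 1)

"build build", 7 times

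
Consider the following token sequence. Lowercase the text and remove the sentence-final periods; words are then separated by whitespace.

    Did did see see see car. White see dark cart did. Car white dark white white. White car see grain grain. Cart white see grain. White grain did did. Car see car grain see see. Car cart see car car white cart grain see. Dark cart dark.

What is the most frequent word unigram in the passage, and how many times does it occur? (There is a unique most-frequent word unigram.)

Unigram frequencies (highest first):
  see: 11
  car: 8
  white: 8
  grain: 6
  did: 5
  cart: 5
  … (1 more, each ≤ 4)

"see", 11 times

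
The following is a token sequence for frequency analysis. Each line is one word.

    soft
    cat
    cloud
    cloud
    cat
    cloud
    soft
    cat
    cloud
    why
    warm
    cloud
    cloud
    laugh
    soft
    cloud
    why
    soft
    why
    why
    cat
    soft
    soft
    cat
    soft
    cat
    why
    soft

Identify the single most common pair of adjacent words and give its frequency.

"soft cat", 4 times

Bigram frequencies (highest first):
  soft cat: 4
  cat cloud: 3
  cloud cloud: 2
  cloud why: 2
  why soft: 2
  cat soft: 2
  … (12 more, each ≤ 1)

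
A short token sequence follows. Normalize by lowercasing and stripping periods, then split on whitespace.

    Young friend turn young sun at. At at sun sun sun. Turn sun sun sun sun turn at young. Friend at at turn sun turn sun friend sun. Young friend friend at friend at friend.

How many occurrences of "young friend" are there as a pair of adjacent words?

3

Scanning the 34 overlapping bigram windows for "young friend":
  position 1–2: young friend
  position 19–20: young friend
  position 29–30: young friend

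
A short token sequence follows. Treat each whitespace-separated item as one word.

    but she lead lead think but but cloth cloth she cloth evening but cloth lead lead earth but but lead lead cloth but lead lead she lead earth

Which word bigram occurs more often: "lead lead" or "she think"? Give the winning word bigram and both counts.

"lead lead": 4 occurrences
"she think": 0 occurrences

"lead lead" (4 vs 0)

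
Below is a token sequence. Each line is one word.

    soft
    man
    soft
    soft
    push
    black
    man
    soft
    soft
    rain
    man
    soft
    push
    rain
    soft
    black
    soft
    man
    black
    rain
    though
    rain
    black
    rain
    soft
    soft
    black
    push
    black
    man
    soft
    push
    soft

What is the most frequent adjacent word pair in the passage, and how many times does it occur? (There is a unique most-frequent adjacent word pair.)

Bigram frequencies (highest first):
  man soft: 4
  soft soft: 3
  soft push: 3
  soft man: 2
  push black: 2
  black man: 2
  … (13 more, each ≤ 2)

"man soft", 4 times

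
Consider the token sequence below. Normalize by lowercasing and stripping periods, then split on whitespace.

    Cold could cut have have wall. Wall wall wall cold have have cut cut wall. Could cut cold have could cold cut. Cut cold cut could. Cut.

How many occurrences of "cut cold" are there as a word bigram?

2

Scanning the 26 overlapping bigram windows for "cut cold":
  position 17–18: cut cold
  position 23–24: cut cold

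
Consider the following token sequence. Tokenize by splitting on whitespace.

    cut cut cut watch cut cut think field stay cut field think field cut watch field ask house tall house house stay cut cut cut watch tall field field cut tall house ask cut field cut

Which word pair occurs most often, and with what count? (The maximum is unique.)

"cut cut", 5 times

Bigram frequencies (highest first):
  cut cut: 5
  cut watch: 3
  field cut: 3
  think field: 2
  stay cut: 2
  cut field: 2
  … (17 more, each ≤ 2)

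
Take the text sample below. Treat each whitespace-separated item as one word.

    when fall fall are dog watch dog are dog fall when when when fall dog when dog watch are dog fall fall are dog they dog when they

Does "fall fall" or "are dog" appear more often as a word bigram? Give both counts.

"fall fall": 2 occurrences
"are dog": 4 occurrences

"are dog" (4 vs 2)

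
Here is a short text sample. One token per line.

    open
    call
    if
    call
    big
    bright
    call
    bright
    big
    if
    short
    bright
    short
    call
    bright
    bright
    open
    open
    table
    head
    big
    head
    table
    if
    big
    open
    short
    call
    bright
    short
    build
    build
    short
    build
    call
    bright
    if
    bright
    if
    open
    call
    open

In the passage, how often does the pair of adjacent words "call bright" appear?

4

Scanning the 41 overlapping bigram windows for "call bright":
  position 7–8: call bright
  position 14–15: call bright
  position 28–29: call bright
  position 35–36: call bright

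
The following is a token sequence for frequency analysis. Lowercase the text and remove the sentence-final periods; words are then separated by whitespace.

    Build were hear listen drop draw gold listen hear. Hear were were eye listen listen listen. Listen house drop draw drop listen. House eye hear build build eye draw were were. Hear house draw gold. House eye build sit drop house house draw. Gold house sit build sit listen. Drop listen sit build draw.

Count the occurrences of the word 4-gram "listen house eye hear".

Scanning the 51 overlapping 4-gram windows for "listen house eye hear":
  position 22–25: listen house eye hear

1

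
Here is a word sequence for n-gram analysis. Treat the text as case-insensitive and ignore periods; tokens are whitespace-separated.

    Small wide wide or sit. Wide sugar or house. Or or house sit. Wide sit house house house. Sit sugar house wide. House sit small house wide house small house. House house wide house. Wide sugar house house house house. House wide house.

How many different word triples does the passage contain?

33

43 tokens → 41 trigram windows in total.
Repeated trigrams (each contributes count−1 duplicates):
  house house house: 5
  house wide house: 4
  house house wide: 2
8 duplicate windows → 41 − 8 = 33 distinct.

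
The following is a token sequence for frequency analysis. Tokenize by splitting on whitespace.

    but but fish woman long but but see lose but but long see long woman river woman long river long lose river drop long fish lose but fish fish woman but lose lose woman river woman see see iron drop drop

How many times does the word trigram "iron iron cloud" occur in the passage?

0

Scanning the 39 overlapping trigram windows for "iron iron cloud":
  (none found)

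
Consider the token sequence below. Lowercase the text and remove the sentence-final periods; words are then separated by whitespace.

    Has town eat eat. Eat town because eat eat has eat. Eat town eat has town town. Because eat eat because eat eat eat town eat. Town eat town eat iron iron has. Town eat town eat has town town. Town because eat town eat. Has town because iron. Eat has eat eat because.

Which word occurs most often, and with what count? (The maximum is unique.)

"eat", 23 times

Unigram frequencies (highest first):
  eat: 23
  town: 15
  has: 7
  because: 6
  iron: 3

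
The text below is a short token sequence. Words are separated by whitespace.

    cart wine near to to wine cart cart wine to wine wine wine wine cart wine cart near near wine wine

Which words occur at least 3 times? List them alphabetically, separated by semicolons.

Unigram counts meeting the condition (at least 3 times):
  cart: 5
  near: 3
  to: 3
  wine: 10

cart; near; to; wine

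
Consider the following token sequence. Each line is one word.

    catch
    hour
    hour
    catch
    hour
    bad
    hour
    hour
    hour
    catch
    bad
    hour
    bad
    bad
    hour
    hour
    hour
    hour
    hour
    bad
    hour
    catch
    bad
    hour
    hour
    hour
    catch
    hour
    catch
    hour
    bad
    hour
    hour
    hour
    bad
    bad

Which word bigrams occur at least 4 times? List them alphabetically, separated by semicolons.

Bigram counts meeting the condition (at least 4 times):
  bad hour: 6
  catch hour: 4
  hour bad: 5
  hour catch: 5
  hour hour: 11

bad hour; catch hour; hour bad; hour catch; hour hour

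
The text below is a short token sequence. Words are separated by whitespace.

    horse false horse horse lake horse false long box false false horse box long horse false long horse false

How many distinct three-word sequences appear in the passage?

15

19 tokens → 17 trigram windows in total.
Repeated trigrams (each contributes count−1 duplicates):
  horse false long: 2
  long horse false: 2
2 duplicate windows → 17 − 2 = 15 distinct.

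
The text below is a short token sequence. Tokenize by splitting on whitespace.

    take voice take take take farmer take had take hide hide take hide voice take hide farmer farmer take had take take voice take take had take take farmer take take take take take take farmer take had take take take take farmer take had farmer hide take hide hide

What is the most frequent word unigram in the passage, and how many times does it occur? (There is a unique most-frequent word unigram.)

Unigram frequencies (highest first):
  take: 28
  farmer: 7
  hide: 7
  had: 5
  voice: 3

"take", 28 times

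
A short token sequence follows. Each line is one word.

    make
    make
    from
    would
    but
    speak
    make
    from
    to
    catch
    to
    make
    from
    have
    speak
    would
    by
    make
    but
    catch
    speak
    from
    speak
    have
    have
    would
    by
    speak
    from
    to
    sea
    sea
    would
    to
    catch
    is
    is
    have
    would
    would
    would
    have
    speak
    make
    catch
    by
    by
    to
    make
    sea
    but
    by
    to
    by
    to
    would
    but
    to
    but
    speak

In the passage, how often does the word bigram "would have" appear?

1

Scanning the 59 overlapping bigram windows for "would have":
  position 41–42: would have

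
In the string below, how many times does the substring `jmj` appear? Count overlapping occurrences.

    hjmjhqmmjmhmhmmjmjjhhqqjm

Sliding a length-3 window over the 25 characters (23 positions):
  position 2–4: jmj
  position 16–18: jmj

2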